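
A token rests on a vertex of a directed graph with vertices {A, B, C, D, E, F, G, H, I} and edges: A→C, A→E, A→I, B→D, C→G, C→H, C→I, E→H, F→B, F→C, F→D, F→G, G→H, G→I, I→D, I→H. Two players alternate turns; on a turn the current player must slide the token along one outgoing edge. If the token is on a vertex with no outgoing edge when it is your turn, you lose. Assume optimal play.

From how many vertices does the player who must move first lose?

3

Classify positions by backward induction: terminal positions (no move available) are L. From any other position, the mover wins iff some move reaches an L.
Every edge goes from a vertex to one that appears earlier in the order H, D, I, G, E, C, A, B, F, so processing vertices in that order labels each vertex after all of its successors.
H: no outgoing edge → L
D: no outgoing edge → L
I: reaches L-position D → W
G: reaches L-position H → W
E: reaches L-position H → W
C: reaches L-position H → W
A: only reaches C(W), E(W), I(W), all W → L
B: reaches L-position D → W
F: reaches L-position D → W
The L vertices are A, D, H; that is 3 in all.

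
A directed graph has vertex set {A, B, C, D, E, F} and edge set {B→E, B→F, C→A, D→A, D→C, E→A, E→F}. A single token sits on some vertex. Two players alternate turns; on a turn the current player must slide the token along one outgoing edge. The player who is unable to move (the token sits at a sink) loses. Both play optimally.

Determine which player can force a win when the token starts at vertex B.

Classify positions by backward induction: terminal positions (no move available) are L. From any other position, the mover wins iff some move reaches an L.
Every edge goes from a vertex to one that appears earlier in the order F, A, E, C, D, B, so processing vertices in that order labels each vertex after all of its successors.
F: no outgoing edge → L
A: no outgoing edge → L
E: reaches L-position A → W
C: reaches L-position A → W
D: reaches L-position A → W
B: reaches L-position F → W
From B the player to move can move to F, reaching an L position.

The first player wins.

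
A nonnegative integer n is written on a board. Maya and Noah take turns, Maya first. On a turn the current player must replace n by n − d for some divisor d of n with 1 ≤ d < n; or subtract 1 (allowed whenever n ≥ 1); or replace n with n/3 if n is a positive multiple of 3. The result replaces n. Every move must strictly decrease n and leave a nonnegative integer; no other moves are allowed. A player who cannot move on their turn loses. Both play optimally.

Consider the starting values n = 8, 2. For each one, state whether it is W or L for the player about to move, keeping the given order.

8: W, 2: L

Classify positions by backward induction: terminal positions (no move available) are L. From any other position, the mover wins iff some move reaches an L.
n=0: no move → L
n=1: reaches L-position 0 → W
n=2: only reaches 1(W), which is W → L
n=3: reaches L-position 2 → W
n=4: reaches L-position 2 → W
n=5: only reaches 4(W), which is W → L
n=6: reaches L-position 2 → W
n=7: only reaches 6(W), which is W → L
n=8: reaches L-position 7 → W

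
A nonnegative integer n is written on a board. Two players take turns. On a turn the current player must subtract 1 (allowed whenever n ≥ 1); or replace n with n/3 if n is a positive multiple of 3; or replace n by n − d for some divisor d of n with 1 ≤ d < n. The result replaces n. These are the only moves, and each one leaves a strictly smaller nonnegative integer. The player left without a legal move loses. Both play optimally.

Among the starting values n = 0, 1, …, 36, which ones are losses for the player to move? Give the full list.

0, 2, 5, 7, 9, 11, 13, 16, 19, 23, 25, 28, 31, 34

Work bottom-up. With no move the player to move loses. Otherwise the position is W if at least one move leads to an L position for the opponent, and L if every move leads to a W.
n=0: no move → L
n=1: →0(L), so W
n=2: →1(W) only, which is W, so L
n=3: →2(L), so W
n=4: →2(L), so W
n=5: →4(W) only, which is W, so L
n=6: →2(L), so W
n=7: →6(W) only, which is W, so L
n=8: →7(L), so W
n=9: →3(W), 6(W), 8(W) — all W, so L
n=10: →5(L), so W
n=11: →10(W) only, which is W, so L
n=12: →9(L), so W
n=13: →12(W) only, which is W, so L
n=14: →7(L), so W
n=15: →5(L), so W
n=16: →8(W), 12(W), 14(W), 15(W) — all W, so L
n=17: →16(L), so W
n=18: →9(L), so W
n=19: →18(W) only, which is W, so L
n=20: →16(L), so W
n=21: →7(L), so W
n=22: →11(L), so W
n=23: →22(W) only, which is W, so L
n=24: →16(L), so W
n=25: →20(W), 24(W) — all W, so L
n=26: →13(L), so W
n=27: →9(L), so W
n=28: →14(W), 21(W), 24(W), 26(W), 27(W) — all W, so L
n=29: →28(L), so W
n=30: →25(L), so W
n=31: →30(W) only, which is W, so L
n=32: →16(L), so W
n=33: →11(L), so W
n=34: →17(W), 32(W), 33(W) — all W, so L
n=35: →28(L), so W
n=36: →34(L), so W
The losing starting values of n are exactly the entries labelled L in this table (14 of them).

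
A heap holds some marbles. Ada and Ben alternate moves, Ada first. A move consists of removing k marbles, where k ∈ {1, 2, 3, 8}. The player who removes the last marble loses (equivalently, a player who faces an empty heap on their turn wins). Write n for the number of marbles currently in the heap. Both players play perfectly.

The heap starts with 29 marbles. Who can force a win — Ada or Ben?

Compute win/loss labels from the base case upward. A position with no move is W. Any other position is W if it can reach an L in one move, else L.
n=0: no move; the opponent has just taken the last marble and therefore loses → W
n=1: the only move is to 0(W), a W ⇒ L
n=2: can move to 1, which is L ⇒ W
n=3: can move to 1, which is L ⇒ W
n=4: can move to 1, which is L ⇒ W
n=5: moves to 4(W), 3(W), 2(W); every one is W ⇒ L
n=6: can move to 5, which is L ⇒ W
n=7: can move to 5, which is L ⇒ W
n=8: can move to 5, which is L ⇒ W
n=9: can move to 1, which is L ⇒ W
n=10: moves to 9(W), 8(W), 7(W), 2(W); every one is W ⇒ L
n=11: can move to 10, which is L ⇒ W
n=12: can move to 10, which is L ⇒ W
n=13: can move to 10, which is L ⇒ W
n=14: moves to 13(W), 12(W), 11(W), 6(W); every one is W ⇒ L
n=15: can move to 14, which is L ⇒ W
n=16: can move to 14, which is L ⇒ W
n=17: can move to 14, which is L ⇒ W
n=18: can move to 10, which is L ⇒ W
n=19: moves to 18(W), 17(W), 16(W), 11(W); every one is W ⇒ L
n=20: can move to 19, which is L ⇒ W
n=21: can move to 19, which is L ⇒ W
n=22: can move to 19, which is L ⇒ W
n=23: moves to 22(W), 21(W), 20(W), 15(W); every one is W ⇒ L
n=24: can move to 23, which is L ⇒ W
n=25: can move to 23, which is L ⇒ W
n=26: can move to 23, which is L ⇒ W
n=27: can move to 19, which is L ⇒ W
n=28: moves to 27(W), 26(W), 25(W), 20(W); every one is W ⇒ L
n=29: can move to 28, which is L ⇒ W
From 29 Ada can remove 1, leaving 28, reaching an L position.

Ada wins.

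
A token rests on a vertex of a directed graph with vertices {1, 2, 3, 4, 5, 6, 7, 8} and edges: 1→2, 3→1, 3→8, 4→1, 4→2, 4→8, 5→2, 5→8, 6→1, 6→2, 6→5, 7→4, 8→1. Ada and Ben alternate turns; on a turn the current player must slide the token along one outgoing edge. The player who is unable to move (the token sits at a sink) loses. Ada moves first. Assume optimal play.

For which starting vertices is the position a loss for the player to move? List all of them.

2, 7, 8

Classify positions by backward induction: terminal positions (no move available) are L. From any other position, the mover wins iff some move reaches an L.
Every edge goes from a vertex to one that appears earlier in the order 2, 1, 8, 5, 4, 6, 7, 3, so processing vertices in that order labels each vertex after all of its successors.
2: no outgoing edge → L
1: can move to 2, which is L ⇒ W
8: the only move is to 1(W), a W ⇒ L
5: can move to 8, which is L ⇒ W
4: can move to 8, which is L ⇒ W
6: can move to 2, which is L ⇒ W
7: the only move is to 4(W), a W ⇒ L
3: can move to 8, which is L ⇒ W
The losing starting vertices are exactly the entries labelled L in this table (3 of them).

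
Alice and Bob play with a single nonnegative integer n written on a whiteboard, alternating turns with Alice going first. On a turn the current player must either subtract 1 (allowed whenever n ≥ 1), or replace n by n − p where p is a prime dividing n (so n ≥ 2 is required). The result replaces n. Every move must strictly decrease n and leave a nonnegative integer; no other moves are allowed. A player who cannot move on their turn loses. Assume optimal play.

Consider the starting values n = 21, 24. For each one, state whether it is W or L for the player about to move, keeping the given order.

21: W, 24: L

Use the standard recursion: the mover loses at a terminal position; elsewhere, the mover wins exactly when some move hands the opponent an L position.
n=0: no move → L
n=1: reaches L-position 0 → W
n=2: reaches L-position 0 → W
n=3: reaches L-position 0 → W
n=4: only reaches 2(W), 3(W), all W → L
n=5: reaches L-position 0 → W
n=6: reaches L-position 4 → W
n=7: reaches L-position 0 → W
n=8: only reaches 6(W), 7(W), all W → L
n=9: reaches L-position 8 → W
n=10: reaches L-position 8 → W
n=11: reaches L-position 0 → W
n=12: only reaches 9(W), 10(W), 11(W), all W → L
n=13: reaches L-position 0 → W
n=14: reaches L-position 12 → W
n=15: reaches L-position 12 → W
n=16: only reaches 14(W), 15(W), all W → L
n=17: reaches L-position 0 → W
n=18: reaches L-position 16 → W
n=19: reaches L-position 0 → W
n=20: only reaches 15(W), 18(W), 19(W), all W → L
n=21: reaches L-position 20 → W
n=22: reaches L-position 20 → W
n=23: reaches L-position 0 → W
n=24: only reaches 21(W), 22(W), 23(W), all W → L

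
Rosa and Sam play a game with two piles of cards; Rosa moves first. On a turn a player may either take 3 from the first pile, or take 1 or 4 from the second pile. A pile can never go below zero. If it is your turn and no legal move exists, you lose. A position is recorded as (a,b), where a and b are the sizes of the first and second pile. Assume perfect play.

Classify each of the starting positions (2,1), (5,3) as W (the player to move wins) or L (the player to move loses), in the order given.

(2,1): W, (5,3): L

Positions with no move are L. A position that does have a move is losing for the player to move precisely when every available move leads to a winning position for the opponent. Fill in the labels:
No move ever increases a pile, so every position that can arise here has a ≤ 5 and b ≤ 3; it is enough to label the cells with 0 ≤ a ≤ 5 and 0 ≤ b ≤ 3.
Every move lowers a or b (never raises either), so fill the grid row by row in increasing a, and left to right within a row: each cell's successors are then already labelled.
      b=0  b=1  b=2  b=3
a=0:    L    W    L    W
a=1:    L    W    L    W
a=2:    L    W    L    W
a=3:    W    L    W    L
a=4:    W    L    W    L
a=5:    W    L    W    L
Cells with no legal move (terminal, hence L): (0,0), (1,0), (2,0).
The remaining L cells, each justified by listing all of its moves:
(0,2): L (sole option (0,1)(W) is W)
(1,2): L (sole option (1,1)(W) is W)
(2,2): L (sole option (2,1)(W) is W)
(3,1): L (options (0,1)(W), (3,0)(W) are all W)
(3,3): L (options (0,3)(W), (3,2)(W) are all W)
(4,1): L (options (1,1)(W), (4,0)(W) are all W)
(4,3): L (options (1,3)(W), (4,2)(W) are all W)
(5,1): L (options (2,1)(W), (5,0)(W) are all W)
(5,3): L (options (2,3)(W), (5,2)(W) are all W)
Every other cell has at least one move into one of the L cells above, so it is W.
(2,1): the move to (2,0) reaches an L cell, so W
(5,3): one of the L cells justified above, so L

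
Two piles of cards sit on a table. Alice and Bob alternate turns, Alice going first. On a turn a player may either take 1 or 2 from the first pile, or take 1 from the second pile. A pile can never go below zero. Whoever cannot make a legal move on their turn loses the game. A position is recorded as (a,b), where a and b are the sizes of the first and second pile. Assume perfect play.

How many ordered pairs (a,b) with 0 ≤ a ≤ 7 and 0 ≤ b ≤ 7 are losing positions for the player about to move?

Label each position W (a win for the player to move) or L (a loss). A position with no legal move is L; any other position is W exactly when some move reaches an L, and L when every move reaches a W.
Every move lowers a or b (never raises either), so fill the grid row by row in increasing a, and left to right within a row: each cell's successors are then already labelled.
      b=0  b=1  b=2  b=3  b=4  b=5  b=6  b=7
a=0:    L    W    L    W    L    W    L    W
a=1:    W    L    W    L    W    L    W    L
a=2:    W    W    W    W    W    W    W    W
a=3:    L    W    L    W    L    W    L    W
a=4:    W    L    W    L    W    L    W    L
a=5:    W    W    W    W    W    W    W    W
a=6:    L    W    L    W    L    W    L    W
a=7:    W    L    W    L    W    L    W    L
Cells with no legal move (terminal, hence L): (0,0).
The remaining L cells, each justified by listing all of its moves:
(0,2): →(0,1)(W) only, which is W, so L
(0,4): →(0,3)(W) only, which is W, so L
(0,6): →(0,5)(W) only, which is W, so L
(1,1): →(0,1)(W), (1,0)(W) — all W, so L
(1,3): →(0,3)(W), (1,2)(W) — all W, so L
(1,5): →(0,5)(W), (1,4)(W) — all W, so L
(1,7): →(0,7)(W), (1,6)(W) — all W, so L
(3,0): →(2,0)(W), (1,0)(W) — all W, so L
(3,2): →(2,2)(W), (1,2)(W), (3,1)(W) — all W, so L
(3,4): →(2,4)(W), (1,4)(W), (3,3)(W) — all W, so L
(3,6): →(2,6)(W), (1,6)(W), (3,5)(W) — all W, so L
(4,1): →(3,1)(W), (2,1)(W), (4,0)(W) — all W, so L
(4,3): →(3,3)(W), (2,3)(W), (4,2)(W) — all W, so L
(4,5): →(3,5)(W), (2,5)(W), (4,4)(W) — all W, so L
(4,7): →(3,7)(W), (2,7)(W), (4,6)(W) — all W, so L
(6,0): →(5,0)(W), (4,0)(W) — all W, so L
(6,2): →(5,2)(W), (4,2)(W), (6,1)(W) — all W, so L
(6,4): →(5,4)(W), (4,4)(W), (6,3)(W) — all W, so L
(6,6): →(5,6)(W), (4,6)(W), (6,5)(W) — all W, so L
(7,1): →(6,1)(W), (5,1)(W), (7,0)(W) — all W, so L
(7,3): →(6,3)(W), (5,3)(W), (7,2)(W) — all W, so L
(7,5): →(6,5)(W), (5,5)(W), (7,4)(W) — all W, so L
(7,7): →(6,7)(W), (5,7)(W), (7,6)(W) — all W, so L
Every other cell has at least one move into one of the L cells above, so it is W.
L cells per row: a=0: 4, a=1: 4, a=2: 0, a=3: 4, a=4: 4, a=5: 0, a=6: 4, a=7: 4; total 24.

24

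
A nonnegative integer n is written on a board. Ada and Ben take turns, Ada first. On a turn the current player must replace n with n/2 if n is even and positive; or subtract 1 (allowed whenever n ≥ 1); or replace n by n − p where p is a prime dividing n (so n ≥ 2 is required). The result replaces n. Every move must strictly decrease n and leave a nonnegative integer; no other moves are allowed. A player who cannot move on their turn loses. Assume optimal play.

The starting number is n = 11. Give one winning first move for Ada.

Classify positions by backward induction: terminal positions (no move available) are L. From any other position, the mover wins iff some move reaches an L.
n=0: no move → L
n=1: reaches L-position 0 → W
n=2: reaches L-position 0 → W
n=3: reaches L-position 0 → W
n=4: only reaches 2(W), 3(W), all W → L
n=5: reaches L-position 0 → W
n=6: reaches L-position 4 → W
n=7: reaches L-position 0 → W
n=8: reaches L-position 4 → W
n=9: only reaches 6(W), 8(W), all W → L
n=10: reaches L-position 9 → W
n=11: reaches L-position 0 → W
From 11, the L positions reachable in one move are: 0.

Move to 0.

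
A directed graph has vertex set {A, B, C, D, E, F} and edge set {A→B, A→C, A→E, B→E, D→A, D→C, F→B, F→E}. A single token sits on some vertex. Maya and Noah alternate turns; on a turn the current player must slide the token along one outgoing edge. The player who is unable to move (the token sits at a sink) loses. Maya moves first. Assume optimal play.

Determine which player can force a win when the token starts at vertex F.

Label each position W (a win for the player to move) or L (a loss). A position with no legal move is L; any other position is W exactly when some move reaches an L, and L when every move reaches a W.
Every edge goes from a vertex to one that appears earlier in the order C, E, B, A, D, F, so processing vertices in that order labels each vertex after all of its successors.
C: no outgoing edge → L
E: no outgoing edge → L
B: can move to E, which is L ⇒ W
A: can move to E, which is L ⇒ W
D: can move to C, which is L ⇒ W
F: can move to E, which is L ⇒ W
The starting position F is W: Maya should move to E, handing over an L position.

Maya wins.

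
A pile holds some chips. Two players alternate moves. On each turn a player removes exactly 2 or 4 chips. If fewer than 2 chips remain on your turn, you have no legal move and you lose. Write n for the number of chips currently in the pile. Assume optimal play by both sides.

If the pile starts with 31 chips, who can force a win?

The second player wins.

Work bottom-up. With no move the player to move loses. Otherwise the position is W if at least one move leads to an L position for the opponent, and L if every move leads to a W.
n=0: no move → L
n=1: no move → L
n=2: can move to 0, which is L ⇒ W
n=3: can move to 1, which is L ⇒ W
n=4: can move to 0, which is L ⇒ W
n=5: can move to 1, which is L ⇒ W
n=6: moves to 4(W), 2(W); every one is W ⇒ L
n=7: moves to 5(W), 3(W); every one is W ⇒ L
n=8: can move to 6, which is L ⇒ W
n=9: can move to 7, which is L ⇒ W
n=10: can move to 6, which is L ⇒ W
n=11: can move to 7, which is L ⇒ W
n=12: moves to 10(W), 8(W); every one is W ⇒ L
n=13: moves to 11(W), 9(W); every one is W ⇒ L
n=14: can move to 12, which is L ⇒ W
n=15: can move to 13, which is L ⇒ W
n=16: can move to 12, which is L ⇒ W
n=17: can move to 13, which is L ⇒ W
n=18: moves to 16(W), 14(W); every one is W ⇒ L
n=19: moves to 17(W), 15(W); every one is W ⇒ L
n=20: can move to 18, which is L ⇒ W
n=21: can move to 19, which is L ⇒ W
n=22: can move to 18, which is L ⇒ W
n=23: can move to 19, which is L ⇒ W
n=24: moves to 22(W), 20(W); every one is W ⇒ L
n=25: moves to 23(W), 21(W); every one is W ⇒ L
n=26: can move to 24, which is L ⇒ W
n=27: can move to 25, which is L ⇒ W
n=28: can move to 24, which is L ⇒ W
n=29: can move to 25, which is L ⇒ W
n=30: moves to 28(W), 26(W); every one is W ⇒ L
n=31: moves to 29(W), 27(W); every one is W ⇒ L
The starting position 31 is L: whatever the player to move does, the opponent receives a W position.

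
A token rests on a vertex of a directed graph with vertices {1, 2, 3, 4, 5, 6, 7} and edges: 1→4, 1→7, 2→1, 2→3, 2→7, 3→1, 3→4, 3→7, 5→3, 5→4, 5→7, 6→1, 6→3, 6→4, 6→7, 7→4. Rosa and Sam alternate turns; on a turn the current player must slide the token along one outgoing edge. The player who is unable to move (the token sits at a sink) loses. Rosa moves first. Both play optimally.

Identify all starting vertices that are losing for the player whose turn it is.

2, 4

Positions with no move are L. A position that does have a move is losing for the player to move precisely when every available move leads to a winning position for the opponent. Fill in the labels:
Every edge goes from a vertex to one that appears earlier in the order 4, 7, 1, 3, 2, 6, 5, so processing vertices in that order labels each vertex after all of its successors.
4: no outgoing edge → L
7: reaches L-position 4 → W
1: reaches L-position 4 → W
3: reaches L-position 4 → W
2: only reaches 3(W), 1(W), 7(W), all W → L
6: reaches L-position 4 → W
5: reaches L-position 4 → W
The losing starting vertices are exactly the entries labelled L in this table (2 of them).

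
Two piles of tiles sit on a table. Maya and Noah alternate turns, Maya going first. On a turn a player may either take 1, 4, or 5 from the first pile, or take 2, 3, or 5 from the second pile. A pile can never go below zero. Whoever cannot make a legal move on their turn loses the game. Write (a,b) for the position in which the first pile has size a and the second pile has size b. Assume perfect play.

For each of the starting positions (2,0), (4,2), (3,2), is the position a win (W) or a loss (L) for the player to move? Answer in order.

(2,0): L, (4,2): W, (3,2): L

Compute win/loss labels from the base case upward. A position with no move is L. Any other position is W if it can reach an L in one move, else L.
No move ever increases a pile, so every position that can arise here has a ≤ 4 and b ≤ 2; it is enough to label the cells with 0 ≤ a ≤ 4 and 0 ≤ b ≤ 2.
Every move lowers a or b (never raises either), so fill the grid row by row in increasing a, and left to right within a row: each cell's successors are then already labelled.
      b=0  b=1  b=2
a=0:    L    L    W
a=1:    W    W    L
a=2:    L    L    W
a=3:    W    W    L
a=4:    W    W    W
Cells with no legal move (terminal, hence L): (0,0), (0,1).
The remaining L cells, each justified by listing all of its moves:
(1,2): only reaches (0,2)(W), (1,0)(W), all W → L
(2,0): only reaches (1,0)(W), which is W → L
(2,1): only reaches (1,1)(W), which is W → L
(3,2): only reaches (2,2)(W), (3,0)(W), all W → L
Every other cell has at least one move into one of the L cells above, so it is W.
(2,0): one of the L cells justified above, so L
(4,2): the move to (3,2) reaches an L cell, so W
(3,2): one of the L cells justified above, so L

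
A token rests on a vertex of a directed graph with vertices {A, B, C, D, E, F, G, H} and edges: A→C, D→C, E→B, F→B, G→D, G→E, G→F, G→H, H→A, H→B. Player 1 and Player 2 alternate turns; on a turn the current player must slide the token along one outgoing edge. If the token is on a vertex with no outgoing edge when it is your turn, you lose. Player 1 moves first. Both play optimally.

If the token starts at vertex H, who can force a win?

Build the W/L table. Terminal = L. A non-terminal position is W if it has a move to some L; otherwise it is L.
Every edge goes from a vertex to one that appears earlier in the order C, B, F, E, A, H, D, G, so processing vertices in that order labels each vertex after all of its successors.
C: no outgoing edge → L
B: no outgoing edge → L
F: can move to B, which is L ⇒ W
E: can move to B, which is L ⇒ W
A: can move to C, which is L ⇒ W
H: can move to B, which is L ⇒ W
D: can move to C, which is L ⇒ W
G: moves to D(W), H(W), E(W), F(W); every one is W ⇒ L
From H Player 1 can move to B, reaching an L position.

Player 1 wins.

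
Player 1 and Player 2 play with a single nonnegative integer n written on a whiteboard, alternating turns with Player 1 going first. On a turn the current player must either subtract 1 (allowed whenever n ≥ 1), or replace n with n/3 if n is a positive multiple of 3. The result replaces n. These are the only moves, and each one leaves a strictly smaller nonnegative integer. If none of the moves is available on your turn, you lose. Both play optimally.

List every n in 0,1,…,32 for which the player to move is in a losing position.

0, 2, 4, 7, 9, 11, 13, 15, 17, 19, 22, 24, 26, 28, 30, 32

Work bottom-up. With no move the player to move loses. Otherwise the position is W if at least one move leads to an L position for the opponent, and L if every move leads to a W.
n=0: no move → L
n=1: →0(L), so W
n=2: →1(W) only, which is W, so L
n=3: →2(L), so W
n=4: →3(W) only, which is W, so L
n=5: →4(L), so W
n=6: →2(L), so W
n=7: →6(W) only, which is W, so L
n=8: →7(L), so W
n=9: →3(W), 8(W) — all W, so L
n=10: →9(L), so W
n=11: →10(W) only, which is W, so L
n=12: →4(L), so W
n=13: →12(W) only, which is W, so L
n=14: →13(L), so W
n=15: →5(W), 14(W) — all W, so L
n=16: →15(L), so W
n=17: →16(W) only, which is W, so L
n=18: →17(L), so W
n=19: →18(W) only, which is W, so L
n=20: →19(L), so W
n=21: →7(L), so W
n=22: →21(W) only, which is W, so L
n=23: →22(L), so W
n=24: →8(W), 23(W) — all W, so L
n=25: →24(L), so W
n=26: →25(W) only, which is W, so L
n=27: →9(L), so W
n=28: →27(W) only, which is W, so L
n=29: →28(L), so W
n=30: →10(W), 29(W) — all W, so L
n=31: →30(L), so W
n=32: →31(W) only, which is W, so L
The losing starting values of n are exactly the entries labelled L in this table (16 of them).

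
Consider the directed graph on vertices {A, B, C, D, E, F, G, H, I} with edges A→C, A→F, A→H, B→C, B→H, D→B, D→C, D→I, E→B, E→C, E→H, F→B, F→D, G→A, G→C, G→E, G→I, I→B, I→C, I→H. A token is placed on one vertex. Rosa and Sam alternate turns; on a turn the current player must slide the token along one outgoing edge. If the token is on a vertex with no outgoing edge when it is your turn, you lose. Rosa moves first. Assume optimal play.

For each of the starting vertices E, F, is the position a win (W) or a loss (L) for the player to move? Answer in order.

Use the standard recursion: the mover loses at a terminal position; elsewhere, the mover wins exactly when some move hands the opponent an L position.
Every edge goes from a vertex to one that appears earlier in the order H, C, B, I, D, F, E, A, G, so processing vertices in that order labels each vertex after all of its successors.
H: no outgoing edge → L
C: no outgoing edge → L
B: W (go to C, an L position)
I: W (go to C, an L position)
D: W (go to C, an L position)
F: L (options D(W), B(W) are all W)
E: W (go to C, an L position)
A: W (go to F, an L position)
G: W (go to C, an L position)

E: W, F: L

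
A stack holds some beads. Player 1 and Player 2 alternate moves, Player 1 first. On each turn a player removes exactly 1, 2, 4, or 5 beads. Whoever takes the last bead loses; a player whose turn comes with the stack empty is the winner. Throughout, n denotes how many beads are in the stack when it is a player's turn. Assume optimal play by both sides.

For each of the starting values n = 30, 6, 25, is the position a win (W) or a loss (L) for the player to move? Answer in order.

30: W, 6: W, 25: L

Compute win/loss labels from the base case upward. A position with no move is W. Any other position is W if it can reach an L in one move, else L.
n=0: no move; the opponent has just taken the last bead and therefore loses → W
n=1: only reaches 0(W), which is W → L
n=2: reaches L-position 1 → W
n=3: reaches L-position 1 → W
n=4: only reaches 3(W), 2(W), 0(W), all W → L
n=5: reaches L-position 4 → W
n=6: reaches L-position 4 → W
n=7: only reaches 6(W), 5(W), 3(W), 2(W), all W → L
n=8: reaches L-position 7 → W
n=9: reaches L-position 7 → W
n=10: only reaches 9(W), 8(W), 6(W), 5(W), all W → L
n=11: reaches L-position 10 → W
n=12: reaches L-position 10 → W
n=13: only reaches 12(W), 11(W), 9(W), 8(W), all W → L
n=14: reaches L-position 13 → W
n=15: reaches L-position 13 → W
n=16: only reaches 15(W), 14(W), 12(W), 11(W), all W → L
n=17: reaches L-position 16 → W
n=18: reaches L-position 16 → W
n=19: only reaches 18(W), 17(W), 15(W), 14(W), all W → L
n=20: reaches L-position 19 → W
n=21: reaches L-position 19 → W
n=22: only reaches 21(W), 20(W), 18(W), 17(W), all W → L
n=23: reaches L-position 22 → W
n=24: reaches L-position 22 → W
n=25: only reaches 24(W), 23(W), 21(W), 20(W), all W → L
n=26: reaches L-position 25 → W
n=27: reaches L-position 25 → W
n=28: only reaches 27(W), 26(W), 24(W), 23(W), all W → L
n=29: reaches L-position 28 → W
n=30: reaches L-position 28 → W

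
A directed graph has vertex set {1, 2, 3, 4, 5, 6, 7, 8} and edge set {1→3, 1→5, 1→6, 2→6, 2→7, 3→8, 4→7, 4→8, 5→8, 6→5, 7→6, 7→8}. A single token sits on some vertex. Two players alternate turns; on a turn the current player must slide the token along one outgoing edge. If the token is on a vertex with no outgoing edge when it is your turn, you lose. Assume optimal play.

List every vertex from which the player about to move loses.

Compute win/loss labels from the base case upward. A position with no move is L. Any other position is W if it can reach an L in one move, else L.
Every edge goes from a vertex to one that appears earlier in the order 8, 5, 6, 7, 3, 2, 1, 4, so processing vertices in that order labels each vertex after all of its successors.
8: no outgoing edge → L
5: →8(L), so W
6: →5(W) only, which is W, so L
7: →6(L), so W
3: →8(L), so W
2: →6(L), so W
1: →6(L), so W
4: →8(L), so W
Reading off the rows marked L gives the requested list; there are 2 such vertices.

6, 8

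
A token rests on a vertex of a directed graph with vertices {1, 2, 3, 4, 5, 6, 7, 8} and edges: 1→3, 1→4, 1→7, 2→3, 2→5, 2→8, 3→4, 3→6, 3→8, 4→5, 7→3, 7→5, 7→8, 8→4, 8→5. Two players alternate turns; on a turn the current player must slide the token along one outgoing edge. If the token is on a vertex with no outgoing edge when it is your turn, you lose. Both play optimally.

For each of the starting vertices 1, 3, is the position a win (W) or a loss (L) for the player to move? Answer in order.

Use the standard recursion: the mover loses at a terminal position; elsewhere, the mover wins exactly when some move hands the opponent an L position.
Every edge goes from a vertex to one that appears earlier in the order 5, 6, 4, 8, 3, 7, 2, 1, so processing vertices in that order labels each vertex after all of its successors.
5: no outgoing edge → L
6: no outgoing edge → L
4: can move to 5, which is L ⇒ W
8: can move to 5, which is L ⇒ W
3: can move to 6, which is L ⇒ W
7: can move to 5, which is L ⇒ W
2: can move to 5, which is L ⇒ W
1: moves to 7(W), 3(W), 4(W); every one is W ⇒ L

1: L, 3: W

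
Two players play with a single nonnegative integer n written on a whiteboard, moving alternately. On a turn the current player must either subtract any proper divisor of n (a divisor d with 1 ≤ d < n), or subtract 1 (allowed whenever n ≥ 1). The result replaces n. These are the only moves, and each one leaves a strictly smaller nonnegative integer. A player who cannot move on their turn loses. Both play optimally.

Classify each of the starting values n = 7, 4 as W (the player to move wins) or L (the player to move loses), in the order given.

7: L, 4: W

Build the W/L table. Terminal = L. A non-terminal position is W if it has a move to some L; otherwise it is L.
n=0: no move → L
n=1: →0(L), so W
n=2: →1(W) only, which is W, so L
n=3: →2(L), so W
n=4: →2(L), so W
n=5: →4(W) only, which is W, so L
n=6: →5(L), so W
n=7: →6(W) only, which is W, so L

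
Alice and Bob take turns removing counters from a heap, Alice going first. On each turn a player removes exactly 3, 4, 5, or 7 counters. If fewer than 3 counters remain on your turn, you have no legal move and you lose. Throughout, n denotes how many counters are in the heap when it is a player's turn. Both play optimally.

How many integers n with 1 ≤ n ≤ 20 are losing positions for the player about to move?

Build the W/L table. Terminal = L. A non-terminal position is W if it has a move to some L; otherwise it is L.
n=0: no move → L
n=1: no move → L
n=2: no move → L
n=3: →0(L), so W
n=4: →1(L), so W
n=5: →2(L), so W
n=6: →2(L), so W
n=7: →2(L), so W
n=8: →1(L), so W
n=9: →2(L), so W
n=10: →7(W), 6(W), 5(W), 3(W) — all W, so L
n=11: →8(W), 7(W), 6(W), 4(W) — all W, so L
n=12: →9(W), 8(W), 7(W), 5(W) — all W, so L
n=13: →10(L), so W
n=14: →11(L), so W
n=15: →12(L), so W
n=16: →12(L), so W
n=17: →12(L), so W
n=18: →11(L), so W
n=19: →12(L), so W
n=20: →17(W), 16(W), 15(W), 13(W) — all W, so L
L entries with 1 ≤ n ≤ 20 (n=0 is outside the asked range and is not counted): n = 1, 2, 10, 11, 12, 20; that makes 6.

6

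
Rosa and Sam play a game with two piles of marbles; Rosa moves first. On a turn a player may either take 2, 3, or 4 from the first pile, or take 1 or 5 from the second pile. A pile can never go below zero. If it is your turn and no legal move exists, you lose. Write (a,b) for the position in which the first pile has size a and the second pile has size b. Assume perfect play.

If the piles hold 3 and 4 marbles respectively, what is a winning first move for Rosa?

Move to (1,4).

Build the W/L table. Terminal = L. A non-terminal position is W if it has a move to some L; otherwise it is L.
No move ever increases a pile, so every position that can arise here has a ≤ 3 and b ≤ 4; it is enough to label the cells with 0 ≤ a ≤ 3 and 0 ≤ b ≤ 4.
Every move lowers a or b (never raises either), so fill the grid row by row in increasing a, and left to right within a row: each cell's successors are then already labelled.
      b=0  b=1  b=2  b=3  b=4
a=0:    L    W    L    W    L
a=1:    L    W    L    W    L
a=2:    W    L    W    L    W
a=3:    W    L    W    L    W
Cells with no legal move (terminal, hence L): (0,0), (1,0).
The remaining L cells, each justified by listing all of its moves:
(0,2): only reaches (0,1)(W), which is W → L
(0,4): only reaches (0,3)(W), which is W → L
(1,2): only reaches (1,1)(W), which is W → L
(1,4): only reaches (1,3)(W), which is W → L
(2,1): only reaches (0,1)(W), (2,0)(W), all W → L
(2,3): only reaches (0,3)(W), (2,2)(W), all W → L
(3,1): only reaches (1,1)(W), (0,1)(W), (3,0)(W), all W → L
(3,3): only reaches (1,3)(W), (0,3)(W), (3,2)(W), all W → L
Every other cell has at least one move into one of the L cells above, so it is W.
From (3,4), the L positions reachable in one move are: (1,4), (0,4), (3,3). Any move reaching one of these is winning.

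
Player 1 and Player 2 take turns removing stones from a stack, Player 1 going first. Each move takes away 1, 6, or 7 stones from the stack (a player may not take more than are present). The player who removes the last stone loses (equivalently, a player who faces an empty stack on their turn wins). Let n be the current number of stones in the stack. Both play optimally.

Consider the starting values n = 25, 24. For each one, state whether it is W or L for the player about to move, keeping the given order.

Label each position W (a win for the player to move) or L (a loss). A position with no legal move is W; any other position is W exactly when some move reaches an L, and L when every move reaches a W.
n=0: no move; the opponent has just taken the last stone and therefore loses → W
n=1: the only move is to 0(W), a W ⇒ L
n=2: can move to 1, which is L ⇒ W
n=3: the only move is to 2(W), a W ⇒ L
n=4: can move to 3, which is L ⇒ W
n=5: the only move is to 4(W), a W ⇒ L
n=6: can move to 5, which is L ⇒ W
n=7: can move to 1, which is L ⇒ W
n=8: can move to 1, which is L ⇒ W
n=9: can move to 3, which is L ⇒ W
n=10: can move to 3, which is L ⇒ W
n=11: can move to 5, which is L ⇒ W
n=12: can move to 5, which is L ⇒ W
n=13: moves to 12(W), 7(W), 6(W); every one is W ⇒ L
n=14: can move to 13, which is L ⇒ W
n=15: moves to 14(W), 9(W), 8(W); every one is W ⇒ L
n=16: can move to 15, which is L ⇒ W
n=17: moves to 16(W), 11(W), 10(W); every one is W ⇒ L
n=18: can move to 17, which is L ⇒ W
n=19: can move to 13, which is L ⇒ W
n=20: can move to 13, which is L ⇒ W
n=21: can move to 15, which is L ⇒ W
n=22: can move to 15, which is L ⇒ W
n=23: can move to 17, which is L ⇒ W
n=24: can move to 17, which is L ⇒ W
n=25: moves to 24(W), 19(W), 18(W); every one is W ⇒ L

25: L, 24: W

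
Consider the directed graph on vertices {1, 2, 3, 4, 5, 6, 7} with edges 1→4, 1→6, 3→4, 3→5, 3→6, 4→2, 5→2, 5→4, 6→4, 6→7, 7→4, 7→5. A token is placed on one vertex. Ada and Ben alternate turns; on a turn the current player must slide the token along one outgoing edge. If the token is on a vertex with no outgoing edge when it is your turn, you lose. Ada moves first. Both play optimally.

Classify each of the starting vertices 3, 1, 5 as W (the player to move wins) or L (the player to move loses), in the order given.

3: L, 1: L, 5: W

Use the standard recursion: the mover loses at a terminal position; elsewhere, the mover wins exactly when some move hands the opponent an L position.
Every edge goes from a vertex to one that appears earlier in the order 2, 4, 5, 7, 6, 3, 1, so processing vertices in that order labels each vertex after all of its successors.
2: no outgoing edge → L
4: can move to 2, which is L ⇒ W
5: can move to 2, which is L ⇒ W
7: moves to 5(W), 4(W); every one is W ⇒ L
6: can move to 7, which is L ⇒ W
3: moves to 6(W), 5(W), 4(W); every one is W ⇒ L
1: moves to 6(W), 4(W); every one is W ⇒ L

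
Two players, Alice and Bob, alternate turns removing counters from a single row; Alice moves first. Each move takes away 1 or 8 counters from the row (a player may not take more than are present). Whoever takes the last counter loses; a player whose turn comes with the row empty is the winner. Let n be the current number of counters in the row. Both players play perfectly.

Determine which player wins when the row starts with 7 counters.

Bob wins.

Classify positions by backward induction: terminal positions (no move available) are W. From any other position, the mover wins iff some move reaches an L.
n=0: no move; the opponent has just taken the last counter and therefore loses → W
n=1: L (sole option 0(W) is W)
n=2: W (go to 1, an L position)
n=3: L (sole option 2(W) is W)
n=4: W (go to 3, an L position)
n=5: L (sole option 4(W) is W)
n=6: W (go to 5, an L position)
n=7: L (sole option 6(W) is W)
Every move from 7 reaches a W position, so the mover loses.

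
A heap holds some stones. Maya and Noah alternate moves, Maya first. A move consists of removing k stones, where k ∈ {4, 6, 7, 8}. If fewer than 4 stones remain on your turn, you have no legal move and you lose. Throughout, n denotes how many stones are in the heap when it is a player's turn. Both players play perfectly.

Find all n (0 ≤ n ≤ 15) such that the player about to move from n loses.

Classify positions by backward induction: terminal positions (no move available) are L. From any other position, the mover wins iff some move reaches an L.
n=0: no move → L
n=1: no move → L
n=2: no move → L
n=3: no move → L
n=4: reaches L-position 0 → W
n=5: reaches L-position 1 → W
n=6: reaches L-position 2 → W
n=7: reaches L-position 3 → W
n=8: reaches L-position 2 → W
n=9: reaches L-position 3 → W
n=10: reaches L-position 3 → W
n=11: reaches L-position 3 → W
n=12: only reaches 8(W), 6(W), 5(W), 4(W), all W → L
n=13: only reaches 9(W), 7(W), 6(W), 5(W), all W → L
n=14: only reaches 10(W), 8(W), 7(W), 6(W), all W → L
n=15: only reaches 11(W), 9(W), 8(W), 7(W), all W → L
Reading off the rows marked L gives the requested list; there are 8 such values of n.

0, 1, 2, 3, 12, 13, 14, 15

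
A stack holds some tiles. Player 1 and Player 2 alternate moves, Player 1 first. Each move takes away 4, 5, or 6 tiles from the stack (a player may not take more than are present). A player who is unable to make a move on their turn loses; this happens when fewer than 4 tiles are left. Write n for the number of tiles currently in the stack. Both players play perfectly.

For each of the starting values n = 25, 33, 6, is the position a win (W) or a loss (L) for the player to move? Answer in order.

Use the standard recursion: the mover loses at a terminal position; elsewhere, the mover wins exactly when some move hands the opponent an L position.
n=0: no move → L
n=1: no move → L
n=2: no move → L
n=3: no move → L
n=4: W (go to 0, an L position)
n=5: W (go to 1, an L position)
n=6: W (go to 2, an L position)
n=7: W (go to 3, an L position)
n=8: W (go to 3, an L position)
n=9: W (go to 3, an L position)
n=10: L (options 6(W), 5(W), 4(W) are all W)
n=11: L (options 7(W), 6(W), 5(W) are all W)
n=12: L (options 8(W), 7(W), 6(W) are all W)
n=13: L (options 9(W), 8(W), 7(W) are all W)
n=14: W (go to 10, an L position)
n=15: W (go to 11, an L position)
n=16: W (go to 12, an L position)
n=17: W (go to 13, an L position)
n=18: W (go to 13, an L position)
n=19: W (go to 13, an L position)
n=20: L (options 16(W), 15(W), 14(W) are all W)
n=21: L (options 17(W), 16(W), 15(W) are all W)
n=22: L (options 18(W), 17(W), 16(W) are all W)
n=23: L (options 19(W), 18(W), 17(W) are all W)
n=24: W (go to 20, an L position)
n=25: W (go to 21, an L position)
n=26: W (go to 22, an L position)
n=27: W (go to 23, an L position)
n=28: W (go to 23, an L position)
n=29: W (go to 23, an L position)
n=30: L (options 26(W), 25(W), 24(W) are all W)
n=31: L (options 27(W), 26(W), 25(W) are all W)
n=32: L (options 28(W), 27(W), 26(W) are all W)
n=33: L (options 29(W), 28(W), 27(W) are all W)

25: W, 33: L, 6: W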